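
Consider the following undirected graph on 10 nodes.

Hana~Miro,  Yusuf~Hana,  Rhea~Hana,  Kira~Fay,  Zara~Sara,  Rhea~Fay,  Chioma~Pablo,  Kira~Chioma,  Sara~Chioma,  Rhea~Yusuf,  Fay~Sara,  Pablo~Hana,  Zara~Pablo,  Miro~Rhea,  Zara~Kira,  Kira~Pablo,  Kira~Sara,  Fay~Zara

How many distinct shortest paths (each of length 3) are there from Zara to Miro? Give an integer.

The shortest distance is 3. The length-3 paths are: Zara–Fay–Rhea–Miro; Zara–Pablo–Hana–Miro.
That gives 2 distinct shortest paths.

2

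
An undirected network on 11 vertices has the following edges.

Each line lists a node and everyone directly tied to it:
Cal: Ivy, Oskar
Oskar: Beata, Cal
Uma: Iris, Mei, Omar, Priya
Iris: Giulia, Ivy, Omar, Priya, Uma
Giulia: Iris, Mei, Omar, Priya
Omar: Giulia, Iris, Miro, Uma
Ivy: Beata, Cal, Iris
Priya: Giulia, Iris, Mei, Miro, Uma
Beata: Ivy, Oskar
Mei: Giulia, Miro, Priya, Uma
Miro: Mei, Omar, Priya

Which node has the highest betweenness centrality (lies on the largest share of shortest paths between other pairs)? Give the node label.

Unnormalized betweenness of each node: Beata:4, Cal:4, Giulia:9/4, Iris:49/2, Ivy:43/2, Mei:11/12, Miro:7/12, Omar:41/12, Oskar:1/2, Priya:61/12, Uma:9/4.
Iris has the largest value, 49/2, making it the main broker — the node through which the most shortest paths run.

Iris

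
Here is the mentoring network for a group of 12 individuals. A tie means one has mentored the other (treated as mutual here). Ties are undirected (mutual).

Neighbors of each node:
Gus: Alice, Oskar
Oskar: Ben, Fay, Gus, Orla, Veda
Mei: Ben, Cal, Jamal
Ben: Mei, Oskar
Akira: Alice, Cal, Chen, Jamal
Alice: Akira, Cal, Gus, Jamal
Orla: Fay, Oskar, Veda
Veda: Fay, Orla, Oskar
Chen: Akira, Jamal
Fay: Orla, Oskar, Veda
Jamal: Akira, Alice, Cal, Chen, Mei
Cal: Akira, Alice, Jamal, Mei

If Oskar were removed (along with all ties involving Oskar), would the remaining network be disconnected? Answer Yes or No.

Removing Oskar leaves {Akira, Alice, Ben, Cal, Chen, Gus, Jamal, and Mei} with no path to {Fay, Orla, and Veda}, so the network splits into 2 components. Oskar is a cut vertex.

Yes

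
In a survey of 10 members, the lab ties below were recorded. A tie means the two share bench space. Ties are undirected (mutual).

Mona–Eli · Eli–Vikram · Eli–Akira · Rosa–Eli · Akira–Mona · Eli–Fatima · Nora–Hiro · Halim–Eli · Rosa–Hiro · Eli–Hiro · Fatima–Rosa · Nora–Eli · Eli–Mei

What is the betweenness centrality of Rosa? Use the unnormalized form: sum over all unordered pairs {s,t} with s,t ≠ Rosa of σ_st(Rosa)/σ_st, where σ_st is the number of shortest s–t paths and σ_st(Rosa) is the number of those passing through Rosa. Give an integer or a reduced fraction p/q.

1/2

Pairs whose geodesics pass through Rosa — Hiro–Fatima: 1/2.
All other pairs contribute 0.
Summing the contributions gives betweenness(Rosa) = 1/2.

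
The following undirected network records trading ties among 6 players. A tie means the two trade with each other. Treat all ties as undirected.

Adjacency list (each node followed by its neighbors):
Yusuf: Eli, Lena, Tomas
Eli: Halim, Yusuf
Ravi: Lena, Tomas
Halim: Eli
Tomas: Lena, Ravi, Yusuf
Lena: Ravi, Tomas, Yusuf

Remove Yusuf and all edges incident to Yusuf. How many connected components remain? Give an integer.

Without Yusuf, the remaining ties split the others into: {Eli, Halim}; {Lena, Ravi, Tomas}.
That's 2 separate components.

2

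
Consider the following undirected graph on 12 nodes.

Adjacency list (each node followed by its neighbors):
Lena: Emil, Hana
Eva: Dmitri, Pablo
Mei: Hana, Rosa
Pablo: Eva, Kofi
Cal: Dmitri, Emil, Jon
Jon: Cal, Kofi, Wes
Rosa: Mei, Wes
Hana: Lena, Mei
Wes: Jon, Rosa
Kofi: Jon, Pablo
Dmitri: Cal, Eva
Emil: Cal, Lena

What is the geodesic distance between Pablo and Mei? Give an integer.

One shortest route is Pablo – Kofi – Jon – Wes – Rosa – Mei, which uses 5 edges, and at distance 4 from Pablo we only reach {Emil, Rosa}, which does not include Mei. So d(Pablo,Mei) = 5.

5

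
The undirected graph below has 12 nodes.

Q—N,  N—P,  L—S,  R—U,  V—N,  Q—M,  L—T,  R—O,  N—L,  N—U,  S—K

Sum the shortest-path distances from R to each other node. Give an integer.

Distances from R: K:5, L:3, M:4, N:2, O:1, P:3, Q:3, S:4, T:4, U:1, V:3.
Sum = 5 + 3 + 4 + 2 + 1 + 3 + 3 + 4 + 4 + 1 + 3 = 33.

33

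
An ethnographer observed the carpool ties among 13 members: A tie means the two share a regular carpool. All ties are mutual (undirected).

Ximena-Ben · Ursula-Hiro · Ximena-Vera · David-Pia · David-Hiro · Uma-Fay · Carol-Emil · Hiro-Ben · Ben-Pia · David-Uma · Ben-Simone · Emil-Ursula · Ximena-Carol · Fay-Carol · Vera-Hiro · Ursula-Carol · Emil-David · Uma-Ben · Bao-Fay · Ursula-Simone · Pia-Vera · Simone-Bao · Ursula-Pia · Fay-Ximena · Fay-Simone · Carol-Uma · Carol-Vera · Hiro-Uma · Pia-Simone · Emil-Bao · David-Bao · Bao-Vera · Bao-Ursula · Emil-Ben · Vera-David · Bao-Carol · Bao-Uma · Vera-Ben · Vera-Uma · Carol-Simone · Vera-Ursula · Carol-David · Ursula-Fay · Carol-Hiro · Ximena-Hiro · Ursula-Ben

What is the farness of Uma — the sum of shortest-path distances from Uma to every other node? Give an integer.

Distances from Uma: Bao:1, Ben:1, Carol:1, David:1, Emil:2, Fay:1, Hiro:1, Pia:2, Simone:2, Ursula:2, Vera:1, Ximena:2.
Sum = 1 + 1 + 1 + 1 + 2 + 1 + 1 + 2 + 2 + 2 + 1 + 2 = 17.

17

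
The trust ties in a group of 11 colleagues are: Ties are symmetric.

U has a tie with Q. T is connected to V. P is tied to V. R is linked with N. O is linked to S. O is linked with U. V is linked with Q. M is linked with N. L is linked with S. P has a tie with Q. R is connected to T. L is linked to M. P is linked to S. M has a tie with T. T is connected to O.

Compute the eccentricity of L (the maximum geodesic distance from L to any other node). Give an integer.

3

Distances from L: M:1, N:2, O:2, P:2, Q:3, R:3, S:1, T:2, U:3, V:3.
The largest is 3 (to R, V, Q, and U), so the eccentricity of L is 3.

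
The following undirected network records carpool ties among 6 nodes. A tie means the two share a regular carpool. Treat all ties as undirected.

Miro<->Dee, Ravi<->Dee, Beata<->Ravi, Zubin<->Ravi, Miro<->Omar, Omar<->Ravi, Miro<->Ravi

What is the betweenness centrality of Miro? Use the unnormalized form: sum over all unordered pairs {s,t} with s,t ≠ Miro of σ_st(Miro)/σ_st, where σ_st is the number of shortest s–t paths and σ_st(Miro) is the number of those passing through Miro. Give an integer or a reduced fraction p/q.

Pairs whose geodesics pass through Miro — Dee–Omar: 1/2.
All other pairs contribute 0.
Summing the contributions gives betweenness(Miro) = 1/2.

1/2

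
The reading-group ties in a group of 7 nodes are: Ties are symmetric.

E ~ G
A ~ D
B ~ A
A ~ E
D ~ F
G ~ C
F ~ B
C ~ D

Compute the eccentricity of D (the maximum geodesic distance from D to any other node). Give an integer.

2

Distances from D: A:1, B:2, C:1, E:2, F:1, G:2.
The largest is 2 (to B, E, and G), so the eccentricity of D is 2.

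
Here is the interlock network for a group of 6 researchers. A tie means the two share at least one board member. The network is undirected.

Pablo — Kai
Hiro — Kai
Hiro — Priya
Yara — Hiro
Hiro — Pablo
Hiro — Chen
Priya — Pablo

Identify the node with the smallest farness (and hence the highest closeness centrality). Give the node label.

Hiro

Farness (sum of distances to all others) for each node — Chen:9, Hiro:5, Kai:8, Pablo:7, Priya:8, Yara:9.
The smallest farness is 5, for Hiro, so Hiro has the highest closeness.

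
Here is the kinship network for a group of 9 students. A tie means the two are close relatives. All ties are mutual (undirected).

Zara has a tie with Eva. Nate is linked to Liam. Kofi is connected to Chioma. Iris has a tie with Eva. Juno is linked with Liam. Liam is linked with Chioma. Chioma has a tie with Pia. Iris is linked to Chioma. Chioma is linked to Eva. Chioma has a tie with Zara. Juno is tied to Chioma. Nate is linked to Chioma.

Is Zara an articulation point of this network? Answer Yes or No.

Even without Zara, every remaining node can still reach every other (the residual graph is connected), so Zara is not a cut vertex.

No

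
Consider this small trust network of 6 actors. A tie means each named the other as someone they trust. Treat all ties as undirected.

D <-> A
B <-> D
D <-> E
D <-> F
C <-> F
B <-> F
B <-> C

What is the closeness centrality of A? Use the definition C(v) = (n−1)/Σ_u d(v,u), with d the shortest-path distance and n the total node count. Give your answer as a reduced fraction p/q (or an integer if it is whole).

1/2

Distances from A: B:2, C:3, D:1, E:2, F:2. Sum = 10.
n = 6, so closeness = 5/10 = 1/2.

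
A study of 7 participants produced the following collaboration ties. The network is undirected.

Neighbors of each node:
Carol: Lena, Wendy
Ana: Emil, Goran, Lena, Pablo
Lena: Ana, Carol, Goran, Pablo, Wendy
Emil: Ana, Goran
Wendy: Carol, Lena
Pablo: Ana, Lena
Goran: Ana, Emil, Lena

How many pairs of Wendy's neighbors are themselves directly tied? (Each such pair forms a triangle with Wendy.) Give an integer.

1

Wendy's neighbors: Carol and Lena.
Neighbor pairs that are themselves tied: Wendy–Carol–Lena. Each forms one triangle with Wendy, for 1 in total.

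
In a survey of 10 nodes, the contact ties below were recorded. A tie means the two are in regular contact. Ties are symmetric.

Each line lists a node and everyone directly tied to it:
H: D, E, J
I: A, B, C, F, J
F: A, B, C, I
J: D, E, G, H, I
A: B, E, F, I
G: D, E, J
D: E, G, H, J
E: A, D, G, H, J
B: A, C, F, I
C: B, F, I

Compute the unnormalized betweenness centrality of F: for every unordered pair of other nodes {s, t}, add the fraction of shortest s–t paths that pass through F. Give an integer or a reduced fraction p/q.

Pairs whose geodesics pass through F — E–C: 1/4; A–C: 1/3.
All other pairs contribute 0.
Summing the contributions gives betweenness(F) = 7/12.

7/12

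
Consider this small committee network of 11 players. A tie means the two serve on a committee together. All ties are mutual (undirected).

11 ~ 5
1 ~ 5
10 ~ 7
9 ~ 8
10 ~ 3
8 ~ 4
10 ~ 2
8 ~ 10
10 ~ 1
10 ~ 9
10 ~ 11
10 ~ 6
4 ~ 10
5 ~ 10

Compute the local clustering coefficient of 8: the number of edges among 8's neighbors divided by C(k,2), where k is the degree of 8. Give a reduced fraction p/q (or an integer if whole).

8's neighbors: 4, 9, and 10 (k = 3).
Possible neighbor pairs: C(3,2) = 3. Edges among them: 4–10, 9–10 → e = 2.
Clustering(8) = 2/3.

2/3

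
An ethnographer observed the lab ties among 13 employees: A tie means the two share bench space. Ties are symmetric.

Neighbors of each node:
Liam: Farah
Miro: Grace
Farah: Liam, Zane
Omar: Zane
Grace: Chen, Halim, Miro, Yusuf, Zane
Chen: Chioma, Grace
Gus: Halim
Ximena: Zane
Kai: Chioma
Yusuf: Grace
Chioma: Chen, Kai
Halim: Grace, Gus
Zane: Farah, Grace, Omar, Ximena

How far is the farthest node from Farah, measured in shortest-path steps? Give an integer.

5

Distances from Farah: Chen:3, Chioma:4, Grace:2, Gus:4, Halim:3, Kai:5, Liam:1, Miro:3, Omar:2, Ximena:2, Yusuf:3, Zane:1.
The largest is 5 (to Kai), so the eccentricity of Farah is 5.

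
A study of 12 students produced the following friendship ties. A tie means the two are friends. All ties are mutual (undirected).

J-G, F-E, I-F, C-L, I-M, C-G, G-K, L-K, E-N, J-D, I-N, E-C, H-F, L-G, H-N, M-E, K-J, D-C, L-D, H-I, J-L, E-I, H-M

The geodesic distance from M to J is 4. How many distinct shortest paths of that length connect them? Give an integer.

3

The shortest distance is 4. The length-4 paths are: M–E–C–D–J; M–E–C–G–J; M–E–C–L–J.
That gives 3 distinct shortest paths.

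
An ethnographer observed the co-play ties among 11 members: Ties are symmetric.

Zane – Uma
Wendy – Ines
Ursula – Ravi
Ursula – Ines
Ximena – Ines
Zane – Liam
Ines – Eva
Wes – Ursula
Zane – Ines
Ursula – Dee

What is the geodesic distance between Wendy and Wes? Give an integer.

3

One shortest route is Wendy – Ines – Ursula – Wes, which uses 3 edges, and at distance 2 from Wendy we only reach {Eva, Ursula, Ximena, Zane}, which does not include Wes. So d(Wendy,Wes) = 3.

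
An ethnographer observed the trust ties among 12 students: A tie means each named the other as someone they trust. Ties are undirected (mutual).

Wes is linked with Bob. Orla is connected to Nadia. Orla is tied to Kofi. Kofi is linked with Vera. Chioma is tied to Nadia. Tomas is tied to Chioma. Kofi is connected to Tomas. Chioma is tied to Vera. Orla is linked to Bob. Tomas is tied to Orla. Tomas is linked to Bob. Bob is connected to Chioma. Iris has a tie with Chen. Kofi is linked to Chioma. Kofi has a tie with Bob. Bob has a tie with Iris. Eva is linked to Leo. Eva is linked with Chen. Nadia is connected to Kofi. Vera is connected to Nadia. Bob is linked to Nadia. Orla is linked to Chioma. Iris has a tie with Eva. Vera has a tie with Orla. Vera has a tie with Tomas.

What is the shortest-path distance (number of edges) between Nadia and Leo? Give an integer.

One shortest route is Nadia – Bob – Iris – Eva – Leo, which uses 4 edges, and at distance 3 from Nadia we only reach {Chen, Eva}, which does not include Leo. So d(Nadia,Leo) = 4.

4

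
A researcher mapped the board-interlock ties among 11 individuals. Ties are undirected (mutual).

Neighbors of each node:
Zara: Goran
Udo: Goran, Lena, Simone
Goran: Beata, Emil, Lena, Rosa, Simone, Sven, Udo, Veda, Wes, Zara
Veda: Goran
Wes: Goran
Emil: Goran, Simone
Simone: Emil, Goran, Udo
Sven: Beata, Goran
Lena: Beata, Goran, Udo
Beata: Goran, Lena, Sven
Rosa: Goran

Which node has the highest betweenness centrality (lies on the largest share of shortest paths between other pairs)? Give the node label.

Unnormalized betweenness of each node: Beata:1/2, Emil:0, Goran:38, Lena:1/2, Rosa:0, Simone:1/2, Sven:0, Udo:1/2, Veda:0, Wes:0, Zara:0.
Goran has the largest value, 38, making it the main broker — the node through which the most shortest paths run.

Goran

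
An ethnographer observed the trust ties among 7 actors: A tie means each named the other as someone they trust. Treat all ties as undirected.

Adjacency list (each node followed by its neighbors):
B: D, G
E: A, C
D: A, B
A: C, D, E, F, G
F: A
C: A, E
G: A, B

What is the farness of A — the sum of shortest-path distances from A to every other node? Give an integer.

7

Distances from A: B:2, C:1, D:1, E:1, F:1, G:1.
Sum = 2 + 1 + 1 + 1 + 1 + 1 = 7.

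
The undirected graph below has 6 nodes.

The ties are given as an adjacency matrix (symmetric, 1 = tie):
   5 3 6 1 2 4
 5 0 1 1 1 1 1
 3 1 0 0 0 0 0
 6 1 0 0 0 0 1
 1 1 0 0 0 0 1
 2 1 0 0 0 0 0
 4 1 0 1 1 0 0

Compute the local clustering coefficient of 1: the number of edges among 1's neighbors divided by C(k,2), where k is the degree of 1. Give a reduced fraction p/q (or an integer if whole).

1

1's neighbors: 4 and 5 (k = 2).
Possible neighbor pairs: C(2,2) = 1. Edges among them: 4–5 → e = 1.
Clustering(1) = 1/1.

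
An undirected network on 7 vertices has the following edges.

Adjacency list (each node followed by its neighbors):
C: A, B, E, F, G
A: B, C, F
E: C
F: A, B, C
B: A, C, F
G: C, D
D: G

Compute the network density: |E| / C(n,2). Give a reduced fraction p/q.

There are 9 edges and 7 nodes, so the maximum possible is C(7,2) = 21.
Density = 9/21 = 3/7.

3/7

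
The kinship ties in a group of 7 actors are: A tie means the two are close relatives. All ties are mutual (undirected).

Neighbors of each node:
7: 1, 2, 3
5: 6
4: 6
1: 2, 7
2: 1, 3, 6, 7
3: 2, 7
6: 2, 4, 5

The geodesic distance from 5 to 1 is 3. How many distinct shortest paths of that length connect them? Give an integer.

1

The shortest distance is 3, and the only length-3 path is 5–6–2–1. So there is exactly 1 shortest path.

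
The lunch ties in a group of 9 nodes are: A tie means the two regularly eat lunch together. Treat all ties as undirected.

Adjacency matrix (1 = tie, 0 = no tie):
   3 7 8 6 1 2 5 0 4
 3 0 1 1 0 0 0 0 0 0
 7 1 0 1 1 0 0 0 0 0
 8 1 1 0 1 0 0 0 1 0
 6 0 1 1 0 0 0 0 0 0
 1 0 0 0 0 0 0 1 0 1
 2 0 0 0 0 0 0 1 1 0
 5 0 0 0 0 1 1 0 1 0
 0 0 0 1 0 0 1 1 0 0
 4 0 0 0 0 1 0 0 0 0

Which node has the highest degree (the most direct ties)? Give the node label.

8

Degrees — 0:3, 1:2, 2:2, 3:2, 4:1, 5:3, 6:2, 7:3, 8:4.
The maximum is 4, attained only by 8.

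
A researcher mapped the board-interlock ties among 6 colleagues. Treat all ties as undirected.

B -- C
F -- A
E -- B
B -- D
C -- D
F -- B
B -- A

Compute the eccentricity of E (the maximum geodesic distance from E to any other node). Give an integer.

Distances from E: A:2, B:1, C:2, D:2, F:2.
The largest is 2 (to F, A, C, and D), so the eccentricity of E is 2.

2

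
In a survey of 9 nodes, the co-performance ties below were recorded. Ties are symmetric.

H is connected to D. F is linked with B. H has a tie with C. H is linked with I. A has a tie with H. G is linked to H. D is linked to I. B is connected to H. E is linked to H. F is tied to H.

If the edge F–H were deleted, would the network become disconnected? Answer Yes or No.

No

Even without that edge, F still reaches H via F – B – H, so the network stays connected. Not a bridge.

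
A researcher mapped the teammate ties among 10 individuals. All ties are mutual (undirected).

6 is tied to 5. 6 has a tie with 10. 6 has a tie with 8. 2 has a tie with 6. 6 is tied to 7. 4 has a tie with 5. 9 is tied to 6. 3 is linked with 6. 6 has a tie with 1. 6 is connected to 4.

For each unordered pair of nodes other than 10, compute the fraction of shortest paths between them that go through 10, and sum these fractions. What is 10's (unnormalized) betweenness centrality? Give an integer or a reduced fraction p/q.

0

No shortest path between any pair of other nodes passes through 10.
Summing the contributions gives betweenness(10) = 0.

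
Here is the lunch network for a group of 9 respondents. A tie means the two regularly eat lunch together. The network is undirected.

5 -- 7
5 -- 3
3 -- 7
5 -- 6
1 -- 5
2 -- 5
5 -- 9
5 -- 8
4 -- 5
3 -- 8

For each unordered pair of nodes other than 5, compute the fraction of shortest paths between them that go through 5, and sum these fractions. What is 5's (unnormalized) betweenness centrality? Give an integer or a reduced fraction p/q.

Pairs whose geodesics pass through 5 — 4–9: 1; 4–7: 1; 4–6: 1; 4–8: 1; 4–1: 1; 4–3: 1; 4–2: 1; 9–7: 1; 9–6: 1; 9–8: 1; 9–1: 1; 9–3: 1; 9–2: 1; 7–6: 1 … (+12 more pairs).
All other pairs contribute 0.
Summing the contributions gives betweenness(5) = 51/2.

51/2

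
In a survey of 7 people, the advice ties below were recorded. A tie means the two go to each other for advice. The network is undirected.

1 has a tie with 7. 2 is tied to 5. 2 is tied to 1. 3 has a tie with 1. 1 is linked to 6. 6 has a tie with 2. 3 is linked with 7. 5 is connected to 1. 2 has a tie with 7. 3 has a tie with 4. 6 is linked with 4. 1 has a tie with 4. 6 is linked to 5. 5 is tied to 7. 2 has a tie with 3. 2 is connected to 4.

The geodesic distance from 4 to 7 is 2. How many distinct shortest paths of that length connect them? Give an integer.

The shortest distance is 2. The length-2 paths are: 4–2–7; 4–3–7; 4–1–7.
That gives 3 distinct shortest paths.

3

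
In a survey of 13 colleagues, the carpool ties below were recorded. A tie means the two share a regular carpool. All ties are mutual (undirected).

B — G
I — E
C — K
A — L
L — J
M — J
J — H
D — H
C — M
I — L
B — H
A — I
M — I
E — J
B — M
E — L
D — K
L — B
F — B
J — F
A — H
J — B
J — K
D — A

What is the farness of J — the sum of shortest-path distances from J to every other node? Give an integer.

Distances from J: A:2, B:1, C:2, D:2, E:1, F:1, G:2, H:1, I:2, K:1, L:1, M:1.
Sum = 2 + 1 + 2 + 2 + 1 + 1 + 2 + 1 + 2 + 1 + 1 + 1 = 17.

17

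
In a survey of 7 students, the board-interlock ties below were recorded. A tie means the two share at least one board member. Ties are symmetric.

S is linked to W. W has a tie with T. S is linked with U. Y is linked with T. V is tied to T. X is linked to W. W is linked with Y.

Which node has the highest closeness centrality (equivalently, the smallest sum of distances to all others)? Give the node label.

Farness (sum of distances to all others) for each node — S:11, T:10, U:16, V:15, W:8, X:13, Y:11.
The smallest farness is 8, for W, so W has the highest closeness.

W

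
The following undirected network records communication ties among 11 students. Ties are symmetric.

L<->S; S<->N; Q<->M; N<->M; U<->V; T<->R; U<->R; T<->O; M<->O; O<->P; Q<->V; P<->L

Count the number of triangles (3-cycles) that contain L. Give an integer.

0

L's neighbors are P and S, but none of them are tied to each other, so no triangle contains L.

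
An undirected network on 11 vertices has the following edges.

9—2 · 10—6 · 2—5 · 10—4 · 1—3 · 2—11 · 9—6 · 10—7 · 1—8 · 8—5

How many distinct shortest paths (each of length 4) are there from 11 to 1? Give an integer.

The shortest distance is 4, and the only length-4 path is 11–2–5–8–1. So there is exactly 1 shortest path.

1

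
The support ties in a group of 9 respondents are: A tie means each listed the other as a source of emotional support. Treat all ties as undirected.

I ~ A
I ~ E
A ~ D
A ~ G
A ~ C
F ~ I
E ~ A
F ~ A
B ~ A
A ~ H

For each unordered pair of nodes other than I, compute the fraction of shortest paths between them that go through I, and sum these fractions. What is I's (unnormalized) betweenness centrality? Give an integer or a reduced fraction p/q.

Pairs whose geodesics pass through I — E–F: 1/2.
All other pairs contribute 0.
Summing the contributions gives betweenness(I) = 1/2.

1/2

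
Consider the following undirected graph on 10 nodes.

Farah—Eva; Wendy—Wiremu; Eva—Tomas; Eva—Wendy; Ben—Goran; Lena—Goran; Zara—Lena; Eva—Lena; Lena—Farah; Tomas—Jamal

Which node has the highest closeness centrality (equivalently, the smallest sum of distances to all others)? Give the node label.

Eva

Farness (sum of distances to all others) for each node — Ben:30, Eva:15, Farah:19, Goran:22, Jamal:29, Lena:16, Tomas:21, Wendy:21, Wiremu:29, Zara:24.
The smallest farness is 15, for Eva, so Eva has the highest closeness.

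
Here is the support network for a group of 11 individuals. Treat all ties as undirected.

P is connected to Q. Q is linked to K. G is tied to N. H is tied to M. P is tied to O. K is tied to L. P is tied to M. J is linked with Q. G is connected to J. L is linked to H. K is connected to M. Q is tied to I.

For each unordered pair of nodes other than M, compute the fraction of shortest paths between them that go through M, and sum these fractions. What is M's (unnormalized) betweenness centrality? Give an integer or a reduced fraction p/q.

49/6

Pairs whose geodesics pass through M — Q–H: 2/3; O–L: 2/3; O–K: 1/2; O–H: 1; P–L: 2/3; P–K: 1/2; P–H: 1; K–H: 1/2; H–J: 2/3; H–G: 2/3; H–N: 2/3; H–I: 2/3.
All other pairs contribute 0.
Summing the contributions gives betweenness(M) = 49/6.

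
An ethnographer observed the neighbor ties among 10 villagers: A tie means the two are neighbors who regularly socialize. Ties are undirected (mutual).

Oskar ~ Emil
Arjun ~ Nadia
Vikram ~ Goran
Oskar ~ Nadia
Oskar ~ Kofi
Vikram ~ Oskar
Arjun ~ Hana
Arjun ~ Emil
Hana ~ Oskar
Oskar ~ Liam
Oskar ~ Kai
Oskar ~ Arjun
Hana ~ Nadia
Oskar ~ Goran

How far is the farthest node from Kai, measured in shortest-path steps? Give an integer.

2

Distances from Kai: Arjun:2, Emil:2, Goran:2, Hana:2, Kofi:2, Liam:2, Nadia:2, Oskar:1, Vikram:2.
The largest is 2 (to Kofi, Emil, Liam, Vikram, Nadia, Arjun, Goran, and Hana), so the eccentricity of Kai is 2.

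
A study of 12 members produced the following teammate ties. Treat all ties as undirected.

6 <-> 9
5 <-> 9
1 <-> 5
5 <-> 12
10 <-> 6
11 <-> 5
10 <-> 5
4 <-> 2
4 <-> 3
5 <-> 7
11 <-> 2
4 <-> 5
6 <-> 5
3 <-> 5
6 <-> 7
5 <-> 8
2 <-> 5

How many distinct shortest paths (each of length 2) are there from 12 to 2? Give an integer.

1

The shortest distance is 2, and the only length-2 path is 12–5–2. So there is exactly 1 shortest path.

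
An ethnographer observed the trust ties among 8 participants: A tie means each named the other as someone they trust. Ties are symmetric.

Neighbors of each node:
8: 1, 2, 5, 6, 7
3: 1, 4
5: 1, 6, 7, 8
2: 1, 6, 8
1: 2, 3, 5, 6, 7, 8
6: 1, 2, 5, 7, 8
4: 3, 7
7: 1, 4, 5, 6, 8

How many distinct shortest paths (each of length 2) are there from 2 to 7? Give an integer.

The shortest distance is 2. The length-2 paths are: 2–8–7; 2–1–7; 2–6–7.
That gives 3 distinct shortest paths.

3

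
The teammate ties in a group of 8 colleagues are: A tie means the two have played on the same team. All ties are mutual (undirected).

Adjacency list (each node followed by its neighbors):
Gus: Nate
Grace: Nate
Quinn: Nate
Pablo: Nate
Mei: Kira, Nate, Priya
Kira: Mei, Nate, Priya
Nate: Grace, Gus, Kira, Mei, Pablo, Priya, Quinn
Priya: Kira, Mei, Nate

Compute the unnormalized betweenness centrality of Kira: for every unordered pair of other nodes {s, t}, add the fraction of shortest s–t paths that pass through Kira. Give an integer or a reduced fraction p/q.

No shortest path between any pair of other nodes passes through Kira.
Summing the contributions gives betweenness(Kira) = 0.

0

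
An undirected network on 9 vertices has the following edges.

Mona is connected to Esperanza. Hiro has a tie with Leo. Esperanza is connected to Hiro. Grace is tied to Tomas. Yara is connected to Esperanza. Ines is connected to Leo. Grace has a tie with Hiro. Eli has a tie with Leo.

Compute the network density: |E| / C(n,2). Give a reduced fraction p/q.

There are 8 edges and 9 nodes, so the maximum possible is C(9,2) = 36.
Density = 8/36 = 2/9.

2/9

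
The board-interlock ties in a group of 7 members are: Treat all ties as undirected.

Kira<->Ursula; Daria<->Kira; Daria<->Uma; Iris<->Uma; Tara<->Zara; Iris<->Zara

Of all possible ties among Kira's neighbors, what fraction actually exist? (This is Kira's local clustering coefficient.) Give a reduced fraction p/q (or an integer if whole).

0

Kira's neighbors: Daria and Ursula (k = 2).
Possible neighbor pairs: C(2,2) = 1. Edges among them: none → e = 0.
Clustering(Kira) = 0/1.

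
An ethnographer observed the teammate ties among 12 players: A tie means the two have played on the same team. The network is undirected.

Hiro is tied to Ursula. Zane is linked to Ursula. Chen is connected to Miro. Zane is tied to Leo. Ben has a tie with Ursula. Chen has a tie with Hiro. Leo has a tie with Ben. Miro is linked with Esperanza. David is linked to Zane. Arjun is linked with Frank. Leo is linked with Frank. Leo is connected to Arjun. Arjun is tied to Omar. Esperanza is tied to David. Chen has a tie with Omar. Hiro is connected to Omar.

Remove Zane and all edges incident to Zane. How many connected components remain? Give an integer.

1

Zane's neighbors (David, Leo, and Ursula) remain reachable from one another through other ties, so the rest of the network stays in one piece.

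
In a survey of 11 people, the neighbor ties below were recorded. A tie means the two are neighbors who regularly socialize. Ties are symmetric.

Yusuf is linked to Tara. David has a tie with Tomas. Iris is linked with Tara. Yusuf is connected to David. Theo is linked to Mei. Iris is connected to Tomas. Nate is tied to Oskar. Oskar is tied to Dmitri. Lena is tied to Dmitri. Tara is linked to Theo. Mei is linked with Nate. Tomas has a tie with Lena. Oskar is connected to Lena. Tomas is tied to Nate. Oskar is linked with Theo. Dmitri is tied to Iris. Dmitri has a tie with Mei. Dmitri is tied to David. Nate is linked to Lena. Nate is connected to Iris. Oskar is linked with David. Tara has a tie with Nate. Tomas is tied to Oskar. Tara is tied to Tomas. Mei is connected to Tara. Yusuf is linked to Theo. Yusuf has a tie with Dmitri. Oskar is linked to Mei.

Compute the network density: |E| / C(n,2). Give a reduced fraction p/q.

28/55

There are 28 edges and 11 nodes, so the maximum possible is C(11,2) = 55.
Density = 28/55.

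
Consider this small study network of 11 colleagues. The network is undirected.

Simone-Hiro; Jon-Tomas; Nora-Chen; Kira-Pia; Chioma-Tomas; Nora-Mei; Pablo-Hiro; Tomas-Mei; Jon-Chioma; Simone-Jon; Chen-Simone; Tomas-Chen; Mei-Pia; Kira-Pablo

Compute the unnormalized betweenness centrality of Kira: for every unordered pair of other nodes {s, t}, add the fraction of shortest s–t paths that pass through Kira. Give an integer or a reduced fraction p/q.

13/3

Pairs whose geodesics pass through Kira — Hiro–Mei: 1/4; Hiro–Pia: 1; Simone–Pia: 1/4; Tomas–Pablo: 1/3; Nora–Pablo: 1/2; Mei–Pablo: 1; Pia–Pablo: 1.
All other pairs contribute 0.
Summing the contributions gives betweenness(Kira) = 13/3.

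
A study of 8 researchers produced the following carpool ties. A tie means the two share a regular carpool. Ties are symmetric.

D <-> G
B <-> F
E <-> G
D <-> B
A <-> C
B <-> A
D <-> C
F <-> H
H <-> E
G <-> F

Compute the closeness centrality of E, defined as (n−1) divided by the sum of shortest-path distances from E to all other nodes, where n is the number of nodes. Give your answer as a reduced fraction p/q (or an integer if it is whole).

7/16

Distances from E: A:4, B:3, C:3, D:2, F:2, G:1, H:1. Sum = 16.
n = 8, so closeness = 7/16.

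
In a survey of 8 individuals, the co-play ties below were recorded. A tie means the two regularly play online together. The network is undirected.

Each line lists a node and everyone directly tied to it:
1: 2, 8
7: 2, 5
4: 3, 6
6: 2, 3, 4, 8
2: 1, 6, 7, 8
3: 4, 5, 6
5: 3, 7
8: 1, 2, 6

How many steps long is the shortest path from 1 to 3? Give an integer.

One shortest route is 1 – 8 – 6 – 3, which uses 3 edges, and at distance 2 from 1 we only reach {6, 7}, which does not include 3. So d(1,3) = 3.

3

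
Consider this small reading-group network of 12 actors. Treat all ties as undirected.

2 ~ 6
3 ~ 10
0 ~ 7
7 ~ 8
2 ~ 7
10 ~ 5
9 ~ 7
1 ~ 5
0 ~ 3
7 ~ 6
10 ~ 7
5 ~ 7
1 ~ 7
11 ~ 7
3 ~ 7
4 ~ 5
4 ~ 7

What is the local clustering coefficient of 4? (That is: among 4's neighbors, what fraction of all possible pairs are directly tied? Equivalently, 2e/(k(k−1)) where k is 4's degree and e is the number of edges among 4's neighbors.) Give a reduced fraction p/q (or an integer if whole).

1

4's neighbors: 5 and 7 (k = 2).
Possible neighbor pairs: C(2,2) = 1. Edges among them: 5–7 → e = 1.
Clustering(4) = 1/1.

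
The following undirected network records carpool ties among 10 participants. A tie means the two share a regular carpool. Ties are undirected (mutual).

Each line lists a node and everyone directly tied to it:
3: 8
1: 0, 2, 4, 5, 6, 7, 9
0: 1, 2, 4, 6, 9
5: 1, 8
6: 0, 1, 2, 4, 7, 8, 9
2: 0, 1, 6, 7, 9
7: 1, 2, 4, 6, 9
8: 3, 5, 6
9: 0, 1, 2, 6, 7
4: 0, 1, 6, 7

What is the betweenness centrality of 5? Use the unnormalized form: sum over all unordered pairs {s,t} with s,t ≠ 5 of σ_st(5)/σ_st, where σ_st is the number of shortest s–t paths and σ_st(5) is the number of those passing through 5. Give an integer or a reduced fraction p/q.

Pairs whose geodesics pass through 5 — 3–1: 1/2; 8–1: 1/2.
All other pairs contribute 0.
Summing the contributions gives betweenness(5) = 1.

1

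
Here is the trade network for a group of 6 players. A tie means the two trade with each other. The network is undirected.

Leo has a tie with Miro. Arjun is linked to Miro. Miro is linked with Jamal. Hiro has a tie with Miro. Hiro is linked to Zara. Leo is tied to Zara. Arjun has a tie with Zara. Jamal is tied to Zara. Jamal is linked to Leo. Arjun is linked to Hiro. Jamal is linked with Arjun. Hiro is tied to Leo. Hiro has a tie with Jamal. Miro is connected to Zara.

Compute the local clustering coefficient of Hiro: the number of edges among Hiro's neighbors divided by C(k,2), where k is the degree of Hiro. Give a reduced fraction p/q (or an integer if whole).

Hiro's neighbors: Arjun, Jamal, Leo, Miro, and Zara (k = 5).
Possible neighbor pairs: C(5,2) = 10. Edges among them: Arjun–Jamal, Arjun–Miro, Arjun–Zara, Jamal–Leo, Jamal–Miro, Jamal–Zara, Leo–Miro, Leo–Zara, Miro–Zara → e = 9.
Clustering(Hiro) = 9/10.

9/10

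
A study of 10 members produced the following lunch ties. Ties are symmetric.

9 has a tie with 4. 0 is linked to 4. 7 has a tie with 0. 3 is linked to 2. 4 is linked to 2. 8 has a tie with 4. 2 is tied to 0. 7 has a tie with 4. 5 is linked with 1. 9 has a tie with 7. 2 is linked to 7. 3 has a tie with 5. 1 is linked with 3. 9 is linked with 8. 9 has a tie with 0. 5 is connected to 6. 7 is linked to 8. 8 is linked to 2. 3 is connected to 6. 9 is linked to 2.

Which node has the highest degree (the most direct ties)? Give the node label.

2

Degrees — 0:4, 1:2, 2:6, 3:4, 4:5, 5:3, 6:2, 7:5, 8:4, 9:5.
The maximum is 6, attained only by 2.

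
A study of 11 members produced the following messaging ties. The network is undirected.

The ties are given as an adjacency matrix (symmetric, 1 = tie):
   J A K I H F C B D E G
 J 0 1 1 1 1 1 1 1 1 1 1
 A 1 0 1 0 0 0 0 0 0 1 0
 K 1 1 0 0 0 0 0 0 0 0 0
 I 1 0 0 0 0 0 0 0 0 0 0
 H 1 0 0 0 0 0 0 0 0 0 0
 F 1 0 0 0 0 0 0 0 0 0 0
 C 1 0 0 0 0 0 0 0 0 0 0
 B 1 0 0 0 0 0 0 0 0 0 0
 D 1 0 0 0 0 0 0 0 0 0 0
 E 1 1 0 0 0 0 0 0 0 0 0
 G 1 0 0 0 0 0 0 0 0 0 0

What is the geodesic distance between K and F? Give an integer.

One shortest route is K – J – F, which uses 2 edges, and K and F are not directly tied, so nothing shorter exists. So d(K,F) = 2.

2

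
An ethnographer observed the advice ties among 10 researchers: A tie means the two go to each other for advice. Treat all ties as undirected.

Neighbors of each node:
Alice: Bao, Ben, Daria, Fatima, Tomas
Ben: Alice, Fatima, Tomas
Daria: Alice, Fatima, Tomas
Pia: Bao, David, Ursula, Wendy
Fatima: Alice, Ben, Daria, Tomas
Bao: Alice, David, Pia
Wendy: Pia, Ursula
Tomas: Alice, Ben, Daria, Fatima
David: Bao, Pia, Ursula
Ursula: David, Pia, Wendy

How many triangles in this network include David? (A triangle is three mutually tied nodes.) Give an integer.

2

David's neighbors: Bao, Pia, and Ursula.
Neighbor pairs that are themselves tied: David–Bao–Pia; David–Pia–Ursula. Each forms one triangle with David, for 2 in total.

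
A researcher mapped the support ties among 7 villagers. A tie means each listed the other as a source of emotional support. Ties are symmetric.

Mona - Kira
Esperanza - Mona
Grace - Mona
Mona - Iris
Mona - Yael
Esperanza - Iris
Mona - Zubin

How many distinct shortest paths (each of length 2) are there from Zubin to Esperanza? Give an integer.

The shortest distance is 2, and the only length-2 path is Zubin–Mona–Esperanza. So there is exactly 1 shortest path.

1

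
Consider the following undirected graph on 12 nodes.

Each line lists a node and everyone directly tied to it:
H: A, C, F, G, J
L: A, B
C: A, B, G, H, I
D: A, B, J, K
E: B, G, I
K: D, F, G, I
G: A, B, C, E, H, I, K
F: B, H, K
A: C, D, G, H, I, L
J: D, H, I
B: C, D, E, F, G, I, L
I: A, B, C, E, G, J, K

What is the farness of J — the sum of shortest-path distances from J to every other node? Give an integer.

Distances from J: A:2, B:2, C:2, D:1, E:2, F:2, G:2, H:1, I:1, K:2, L:3.
Sum = 2 + 2 + 2 + 1 + 2 + 2 + 2 + 1 + 1 + 2 + 3 = 20.

20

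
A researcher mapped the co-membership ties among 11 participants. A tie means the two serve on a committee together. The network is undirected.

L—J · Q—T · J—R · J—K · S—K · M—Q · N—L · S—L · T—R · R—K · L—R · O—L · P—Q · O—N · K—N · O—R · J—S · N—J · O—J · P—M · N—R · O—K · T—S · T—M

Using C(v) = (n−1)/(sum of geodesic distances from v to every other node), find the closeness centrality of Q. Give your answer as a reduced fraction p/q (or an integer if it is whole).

5/11

Distances from Q: J:3, K:3, L:3, M:1, N:3, O:3, P:1, R:2, S:2, T:1. Sum = 22.
n = 11, so closeness = 10/22 = 5/11.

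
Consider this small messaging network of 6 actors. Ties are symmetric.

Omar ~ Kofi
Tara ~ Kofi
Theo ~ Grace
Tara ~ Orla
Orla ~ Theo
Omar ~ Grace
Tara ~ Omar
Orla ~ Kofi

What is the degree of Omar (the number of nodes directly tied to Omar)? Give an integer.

3

Omar is directly tied to Grace, Kofi, and Tara. That is 3 neighbors, so the degree of Omar is 3.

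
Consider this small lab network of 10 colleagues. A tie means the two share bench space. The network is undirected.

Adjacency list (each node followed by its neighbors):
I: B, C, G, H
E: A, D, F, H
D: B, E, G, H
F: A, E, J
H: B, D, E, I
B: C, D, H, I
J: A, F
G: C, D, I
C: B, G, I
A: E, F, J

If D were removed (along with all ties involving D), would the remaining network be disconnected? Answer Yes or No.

Even without D, every remaining node can still reach every other (the residual graph is connected), so D is not a cut vertex.

No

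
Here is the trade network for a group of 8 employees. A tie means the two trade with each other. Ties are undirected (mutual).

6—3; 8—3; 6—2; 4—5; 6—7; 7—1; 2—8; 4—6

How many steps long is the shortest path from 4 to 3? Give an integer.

2

One shortest route is 4 – 6 – 3, which uses 2 edges, and 4 and 3 are not directly tied, so nothing shorter exists. So d(4,3) = 2.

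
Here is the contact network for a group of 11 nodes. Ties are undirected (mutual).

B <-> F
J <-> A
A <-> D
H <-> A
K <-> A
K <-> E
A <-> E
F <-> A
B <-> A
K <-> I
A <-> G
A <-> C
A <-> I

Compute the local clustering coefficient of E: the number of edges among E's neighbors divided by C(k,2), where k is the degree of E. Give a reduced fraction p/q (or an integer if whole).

1

E's neighbors: A and K (k = 2).
Possible neighbor pairs: C(2,2) = 1. Edges among them: A–K → e = 1.
Clustering(E) = 1/1.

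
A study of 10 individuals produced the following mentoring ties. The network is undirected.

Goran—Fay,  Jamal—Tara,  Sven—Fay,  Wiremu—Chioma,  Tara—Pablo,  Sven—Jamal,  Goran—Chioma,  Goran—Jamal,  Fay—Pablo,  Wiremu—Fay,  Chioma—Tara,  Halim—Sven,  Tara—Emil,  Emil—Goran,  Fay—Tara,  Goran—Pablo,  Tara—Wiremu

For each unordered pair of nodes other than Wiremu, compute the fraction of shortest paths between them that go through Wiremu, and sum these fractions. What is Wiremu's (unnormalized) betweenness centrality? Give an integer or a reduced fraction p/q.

Pairs whose geodesics pass through Wiremu — Halim–Chioma: 1/5; Fay–Chioma: 1/3; Sven–Chioma: 1/5.
All other pairs contribute 0.
Summing the contributions gives betweenness(Wiremu) = 11/15.

11/15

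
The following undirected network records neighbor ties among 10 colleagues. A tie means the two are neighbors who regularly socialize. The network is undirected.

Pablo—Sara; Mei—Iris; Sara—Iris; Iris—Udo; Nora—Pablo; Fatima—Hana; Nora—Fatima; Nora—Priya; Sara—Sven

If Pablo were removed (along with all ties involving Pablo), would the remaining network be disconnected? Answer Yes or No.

Yes

Removing Pablo leaves {Iris, Mei, Sara, Sven, and Udo} with no path to {Fatima, Hana, Nora, and Priya}, so the network splits into 2 components. Pablo is a cut vertex.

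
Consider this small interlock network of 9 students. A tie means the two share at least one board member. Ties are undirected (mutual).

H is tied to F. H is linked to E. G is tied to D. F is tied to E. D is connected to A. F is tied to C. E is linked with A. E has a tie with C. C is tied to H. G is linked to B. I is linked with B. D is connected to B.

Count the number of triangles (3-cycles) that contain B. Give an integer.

B's neighbors: D, G, and I.
Neighbor pairs that are themselves tied: B–D–G. Each forms one triangle with B, for 1 in total.

1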